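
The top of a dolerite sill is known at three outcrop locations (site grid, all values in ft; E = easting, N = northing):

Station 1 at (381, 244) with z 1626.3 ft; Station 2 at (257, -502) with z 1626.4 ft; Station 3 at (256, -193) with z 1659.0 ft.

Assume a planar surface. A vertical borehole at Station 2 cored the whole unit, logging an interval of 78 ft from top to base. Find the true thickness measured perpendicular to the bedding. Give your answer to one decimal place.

Two edge vectors: Station 1→Station 2 = (-124, -746, 0.1), Station 1→Station 3 = (-125, -437, 32.7).
Normal n = (Station 1→Station 2) × (Station 1→Station 3) = (-24350.5, 4042.3, -39062).
So ∂z/∂E = −n_x/n_z = −0.62338 and ∂z/∂N = −n_y/n_z = 0.10348.
|∇z| = √(a²+b²) = 0.63191, so dip δ = arctan(0.63191) = 32.29°.
True thickness = vertical thickness × cos δ = 78 × cos 32.29° = 65.9 ft.

65.9 ft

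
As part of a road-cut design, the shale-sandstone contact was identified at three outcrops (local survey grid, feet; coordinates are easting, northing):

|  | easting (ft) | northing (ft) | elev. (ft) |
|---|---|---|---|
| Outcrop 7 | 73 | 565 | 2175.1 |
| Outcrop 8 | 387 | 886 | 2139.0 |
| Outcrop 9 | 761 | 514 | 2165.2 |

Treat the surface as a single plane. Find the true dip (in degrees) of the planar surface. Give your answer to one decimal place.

5.4°

Let the plane be z = a·easting + b·northing + c.
Outcrop 8−Outcrop 7: 314a + 321b = −36.1;  Outcrop 9−Outcrop 7: 688a − 51b = −9.9.
Solving gives a = −0.02119, b = −0.09173.
Gradient magnitude |∇z| = √(a² + b²) = √(0.00045 + 0.00842) = 0.09415.
True dip = arctan(0.09415) = 5.4°, dipping toward NNE (azimuth ≈ 013°).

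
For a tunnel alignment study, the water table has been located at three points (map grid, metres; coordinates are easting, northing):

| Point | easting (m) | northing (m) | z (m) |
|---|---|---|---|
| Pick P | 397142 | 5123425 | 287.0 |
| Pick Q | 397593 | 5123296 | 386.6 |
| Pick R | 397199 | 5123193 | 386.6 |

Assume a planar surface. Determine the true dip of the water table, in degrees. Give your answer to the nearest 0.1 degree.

22.6°

Let the plane be z = a·easting + b·northing + c.
Pick Q−Pick P: 451a − 129b = 99.6;  Pick R−Pick P: 57a − 232b = 99.6.
Solving gives a = 0.10546, b = −0.40340.
Gradient magnitude |∇z| = √(a² + b²) = √(0.01112 + 0.16273) = 0.41696.
True dip = arctan(0.41696) = 22.6°, dipping toward NNW (azimuth ≈ 345°).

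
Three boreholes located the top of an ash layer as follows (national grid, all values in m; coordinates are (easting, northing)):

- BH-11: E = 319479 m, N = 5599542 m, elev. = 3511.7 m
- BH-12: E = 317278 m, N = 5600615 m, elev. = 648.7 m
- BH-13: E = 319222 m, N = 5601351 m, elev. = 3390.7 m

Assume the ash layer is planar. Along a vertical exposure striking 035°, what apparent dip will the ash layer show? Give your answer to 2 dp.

41.52°

Let the plane be z = a·E + b·N + c.
BH-12−BH-11: −2201a + 1073b = −2863;  BH-13−BH-11: −257a + 1809b = −121.
Solving gives a = 1.36253, b = 0.12668.
Unit vector along 035° is (sin 35°, cos 35°) = (0.5736, 0.8192).
Slope in that direction = a·(0.5736) + b·(0.8192) = 0.88529.
Apparent dip = arctan|0.88529| = 41.52° (true dip is 53.8°, so apparent ≤ true as expected).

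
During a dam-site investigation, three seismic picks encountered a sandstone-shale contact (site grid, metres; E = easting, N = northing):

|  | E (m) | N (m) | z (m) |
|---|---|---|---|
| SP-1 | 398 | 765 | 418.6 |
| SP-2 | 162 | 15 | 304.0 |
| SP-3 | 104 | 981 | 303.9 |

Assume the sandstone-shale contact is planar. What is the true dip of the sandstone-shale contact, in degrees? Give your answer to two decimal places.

22.23°

Let the plane be z = a·E + b·N + c.
SP-2−SP-1: −236a − 750b = −114.6;  SP-3−SP-1: −294a + 216b = −114.7.
Solving gives a = 0.40806, b = 0.02440.
Gradient magnitude |∇z| = √(a² + b²) = √(0.16651 + 0.00060) = 0.40879.
True dip = arctan(0.40879) = 22.23°, dipping toward W (azimuth ≈ 267°).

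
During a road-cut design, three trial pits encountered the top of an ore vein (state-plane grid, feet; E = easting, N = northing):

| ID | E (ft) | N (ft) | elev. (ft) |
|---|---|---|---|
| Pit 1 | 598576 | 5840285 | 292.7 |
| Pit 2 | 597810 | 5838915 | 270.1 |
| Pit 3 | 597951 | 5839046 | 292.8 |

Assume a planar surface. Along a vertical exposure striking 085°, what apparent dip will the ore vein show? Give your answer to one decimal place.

Two edge vectors: Pit 1→Pit 2 = (-766, -1370, -22.6), Pit 1→Pit 3 = (-625, -1239, 0.1).
Normal n = (Pit 1→Pit 2) × (Pit 1→Pit 3) = (-28138.4, 14201.6, 92824).
So ∂z/∂E = −n_x/n_z = 0.30314 and ∂z/∂N = −n_y/n_z = −0.15299.
Unit vector along 085° is (sin 85°, cos 85°) = (0.9962, 0.0872).
Slope in that direction = a·(0.9962) + b·(0.0872) = 0.28865.
Apparent dip = arctan|0.28865| = 16.1° (true dip is 18.8°, so apparent ≤ true as expected).

16.1°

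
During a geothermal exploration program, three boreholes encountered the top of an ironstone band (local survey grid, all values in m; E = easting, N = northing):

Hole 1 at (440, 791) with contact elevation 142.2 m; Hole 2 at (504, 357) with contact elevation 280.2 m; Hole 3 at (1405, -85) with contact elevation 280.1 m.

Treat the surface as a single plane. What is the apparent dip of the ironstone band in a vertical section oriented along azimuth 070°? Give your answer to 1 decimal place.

15.4°

Two edge vectors: Hole 1→Hole 2 = (64, -434, 138), Hole 1→Hole 3 = (965, -876, 137.9).
Normal n = (Hole 1→Hole 2) × (Hole 1→Hole 3) = (61039.4, 124344.4, 362746).
So ∂z/∂E = −n_x/n_z = −0.16827 and ∂z/∂N = −n_y/n_z = −0.34279.
Unit vector along 070° is (sin 70°, cos 70°) = (0.9397, 0.3420).
Slope in that direction = a·(0.9397) + b·(0.3420) = −0.27536.
Apparent dip = arctan|0.27536| = 15.4° (true dip is 20.9°, so apparent ≤ true as expected).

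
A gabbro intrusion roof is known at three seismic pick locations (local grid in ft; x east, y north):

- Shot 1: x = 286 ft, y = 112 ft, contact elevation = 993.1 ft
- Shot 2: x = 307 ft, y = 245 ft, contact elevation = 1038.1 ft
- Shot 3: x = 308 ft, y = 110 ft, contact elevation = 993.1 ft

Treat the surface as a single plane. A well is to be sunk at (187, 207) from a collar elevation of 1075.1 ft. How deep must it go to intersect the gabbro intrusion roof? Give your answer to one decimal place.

Two edge vectors: Shot 1→Shot 2 = (21, 133, 45), Shot 1→Shot 3 = (22, -2, 0).
Normal n = (Shot 1→Shot 2) × (Shot 1→Shot 3) = (90, 990, -2968).
So ∂z/∂x = −n_x/n_z = 0.03032 and ∂z/∂y = −n_y/n_z = 0.33356.
Intercept c from Shot 1: 993.1 − 8.67 − 37.36 = 947.07.
At (187, 207): z_contact = 5.67 + 69.05 + 947.07 = 1021.79 ft.
Depth below ground = 1075.1 − 1021.79 = 53.3 ft.

53.3 ft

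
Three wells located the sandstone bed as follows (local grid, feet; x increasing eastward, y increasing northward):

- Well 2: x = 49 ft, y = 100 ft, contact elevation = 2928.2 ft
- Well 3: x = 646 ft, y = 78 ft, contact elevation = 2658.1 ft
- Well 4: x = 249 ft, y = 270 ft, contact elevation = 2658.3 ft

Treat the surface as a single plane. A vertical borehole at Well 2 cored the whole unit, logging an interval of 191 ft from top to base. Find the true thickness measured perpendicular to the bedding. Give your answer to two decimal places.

Let the plane be z = a·x + b·y + c.
Well 3−Well 2: 597a − 22b = −270.1;  Well 4−Well 2: 200a + 170b = −269.9.
Solving gives a = −0.48970, b = −1.01152.
|∇z| = √(a²+b²) = 1.12383, so dip δ = arctan(1.12383) = 48.34°.
True thickness = vertical thickness × cos δ = 191 × cos 48.34° = 126.97 ft.

126.97 ft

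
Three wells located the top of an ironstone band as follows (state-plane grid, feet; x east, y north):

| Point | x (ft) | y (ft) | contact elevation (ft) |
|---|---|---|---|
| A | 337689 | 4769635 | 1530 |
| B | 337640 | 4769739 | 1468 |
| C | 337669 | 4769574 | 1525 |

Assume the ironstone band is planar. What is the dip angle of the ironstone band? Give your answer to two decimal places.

Let the plane be z = a·x + b·y + c.
B−A: −49a + 104b = −62;  C−A: −20a − 61b = −5.
Solving gives a = 0.84869, b = −0.19629.
Gradient magnitude |∇z| = √(a² + b²) = √(0.72027 + 0.03853) = 0.87109.
True dip = arctan(0.87109) = 41.06°, dipping toward WNW (azimuth ≈ 283°).

41.06°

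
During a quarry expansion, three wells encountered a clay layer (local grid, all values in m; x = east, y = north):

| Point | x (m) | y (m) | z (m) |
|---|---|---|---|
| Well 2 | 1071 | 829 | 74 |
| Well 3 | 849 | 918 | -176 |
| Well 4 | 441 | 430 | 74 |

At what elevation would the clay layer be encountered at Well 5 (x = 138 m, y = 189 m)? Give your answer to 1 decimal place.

Let the plane be z = a·x + b·y + c.
Well 3−Well 2: −222a + 89b = −250;  Well 4−Well 2: −630a − 399b = 0.
Solving gives a = 0.689605, b = −1.088850.
Then c = 74 − a·1071 − b·829 = 238.09.
At (138, 189): z = 95.2 − 205.8 + 238.09 = 127.5 m.

127.5 m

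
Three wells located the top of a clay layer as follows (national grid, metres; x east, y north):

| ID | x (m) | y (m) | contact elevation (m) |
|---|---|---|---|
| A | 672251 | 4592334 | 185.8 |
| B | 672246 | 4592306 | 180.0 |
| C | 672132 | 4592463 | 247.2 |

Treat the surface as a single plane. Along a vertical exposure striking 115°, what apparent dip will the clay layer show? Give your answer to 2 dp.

18.12°

Let the plane be z = a·x + b·y + c.
B−A: −5a − 28b = −5.8;  C−A: −119a + 129b = 61.4.
Solving gives a = −0.24415, b = 0.25074.
Unit vector along 115° is (sin 115°, cos 115°) = (0.9063, -0.4226).
Slope in that direction = a·(0.9063) + b·(-0.4226) = −0.32725.
Apparent dip = arctan|0.32725| = 18.12° (true dip is 19.3°, so apparent ≤ true as expected).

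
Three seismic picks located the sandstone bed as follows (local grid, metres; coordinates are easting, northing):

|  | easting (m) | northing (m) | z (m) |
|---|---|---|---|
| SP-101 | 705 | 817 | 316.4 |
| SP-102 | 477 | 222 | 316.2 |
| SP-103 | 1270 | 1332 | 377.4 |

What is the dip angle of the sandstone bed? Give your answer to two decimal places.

Two edge vectors: SP-101→SP-102 = (-228, -595, -0.2), SP-101→SP-103 = (565, 515, 61).
Normal n = (SP-101→SP-102) × (SP-101→SP-103) = (-36192, 13795, 218755).
So ∂z/∂easting = −n_x/n_z = 0.16545 and ∂z/∂northing = −n_y/n_z = −0.06306.
Gradient magnitude |∇z| = √(a² + b²) = √(0.02737 + 0.00398) = 0.17706.
True dip = arctan(0.17706) = 10.04°, dipping toward WNW (azimuth ≈ 291°).

10.04°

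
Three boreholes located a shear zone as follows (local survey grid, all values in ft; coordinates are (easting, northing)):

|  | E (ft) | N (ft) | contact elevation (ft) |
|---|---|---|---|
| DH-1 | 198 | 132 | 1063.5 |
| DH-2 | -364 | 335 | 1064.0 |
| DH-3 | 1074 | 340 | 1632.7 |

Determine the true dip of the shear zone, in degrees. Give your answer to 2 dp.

49.12°

Two edge vectors: DH-1→DH-2 = (-562, 203, 0.5), DH-1→DH-3 = (876, 208, 569.2).
Normal n = (DH-1→DH-2) × (DH-1→DH-3) = (115443.6, 320328.4, -294724).
So ∂z/∂E = −n_x/n_z = 0.39170 and ∂z/∂N = −n_y/n_z = 1.08688.
Gradient magnitude |∇z| = √(a² + b²) = √(0.15343 + 1.18130) = 1.15530.
True dip = arctan(1.15530) = 49.12°, dipping toward SSW (azimuth ≈ 200°).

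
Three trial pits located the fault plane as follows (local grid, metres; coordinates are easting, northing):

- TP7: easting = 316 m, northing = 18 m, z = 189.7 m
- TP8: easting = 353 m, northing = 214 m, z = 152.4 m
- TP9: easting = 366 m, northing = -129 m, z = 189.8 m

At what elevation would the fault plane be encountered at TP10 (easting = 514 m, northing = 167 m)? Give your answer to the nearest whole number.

Let the plane be z = a·easting + b·northing + c.
TP8−TP7: 37a + 196b = −37.3;  TP9−TP7: 50a − 147b = 0.1.
Solving gives a = −0.35852, b = −0.12263.
Then c = 189.7 − a·316 − b·18 = 305.20.
At (514, 167): z = −184.3 − 20.5 + 305.20 = 100.4 m.

100 m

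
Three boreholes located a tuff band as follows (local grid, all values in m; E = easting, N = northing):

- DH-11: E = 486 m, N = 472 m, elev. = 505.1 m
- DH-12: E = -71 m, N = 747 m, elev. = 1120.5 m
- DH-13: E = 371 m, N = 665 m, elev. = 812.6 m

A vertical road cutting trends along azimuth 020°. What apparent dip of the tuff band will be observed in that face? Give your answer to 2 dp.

47.48°

Two edge vectors: DH-11→DH-12 = (-557, 275, 615.4), DH-11→DH-13 = (-115, 193, 307.5).
Normal n = (DH-11→DH-12) × (DH-11→DH-13) = (-34209.7, 100506.5, -75876).
So ∂z/∂E = −n_x/n_z = −0.45086 and ∂z/∂N = −n_y/n_z = 1.32462.
Unit vector along 020° is (sin 20°, cos 20°) = (0.3420, 0.9397).
Slope in that direction = a·(0.3420) + b·(0.9397) = 1.09053.
Apparent dip = arctan|1.09053| = 47.48° (true dip is 54.4°, so apparent ≤ true as expected).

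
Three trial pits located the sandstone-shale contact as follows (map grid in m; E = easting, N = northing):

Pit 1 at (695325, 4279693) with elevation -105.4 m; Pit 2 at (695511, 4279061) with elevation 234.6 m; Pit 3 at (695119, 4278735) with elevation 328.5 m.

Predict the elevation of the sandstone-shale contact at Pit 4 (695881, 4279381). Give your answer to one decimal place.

140.0 m

Two edge vectors: Pit 1→Pit 2 = (186, -632, 340), Pit 1→Pit 3 = (-206, -958, 433.9).
Normal n = (Pit 1→Pit 2) × (Pit 1→Pit 3) = (51495.2, -150745.4, -308380).
So ∂z/∂E = −n_x/n_z = 0.166986186 and ∂z/∂N = −n_y/n_z = −0.488830015.
Intercept c from Pit 1: -105.4 − 116109.67 + 2092042.39 = 1975827.32.
At (695881, 4279381): z = 116202.5 − 2091889.9 + 1975827.32 = 140.0 m.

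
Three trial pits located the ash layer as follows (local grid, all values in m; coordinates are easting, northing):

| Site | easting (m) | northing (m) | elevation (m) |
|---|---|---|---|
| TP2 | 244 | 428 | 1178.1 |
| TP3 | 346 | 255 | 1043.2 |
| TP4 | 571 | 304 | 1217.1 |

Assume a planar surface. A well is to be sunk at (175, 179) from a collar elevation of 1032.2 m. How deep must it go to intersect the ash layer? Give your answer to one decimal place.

Let the plane be z = a·easting + b·northing + c.
TP3−TP2: 102a − 173b = −134.9;  TP4−TP2: 327a − 124b = 39.
Solving gives a = 0.53445, b = 1.09488.
Then c = 1178.1 − a·244 − b·428 = 579.09.
At (175, 179): z_contact = 93.53 + 195.98 + 579.09 = 868.60 m.
Depth below ground = 1032.2 − 868.60 = 163.6 m.

163.6 m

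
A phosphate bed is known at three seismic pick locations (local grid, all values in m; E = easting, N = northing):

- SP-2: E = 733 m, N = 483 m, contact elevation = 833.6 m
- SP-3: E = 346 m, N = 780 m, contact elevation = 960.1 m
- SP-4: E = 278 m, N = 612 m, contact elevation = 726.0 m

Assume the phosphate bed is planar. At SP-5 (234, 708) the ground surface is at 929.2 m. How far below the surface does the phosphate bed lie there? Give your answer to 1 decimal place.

116.4 m

Two edge vectors: SP-2→SP-3 = (-387, 297, 126.5), SP-2→SP-4 = (-455, 129, -107.6).
Normal n = (SP-2→SP-3) × (SP-2→SP-4) = (-48275.7, -99198.7, 85212).
So ∂z/∂E = −n_x/n_z = 0.56654 and ∂z/∂N = −n_y/n_z = 1.16414.
Intercept c from SP-2: 833.6 − 415.27 − 562.28 = −143.95.
At (234, 708): z_contact = 132.57 + 824.21 − 143.95 = 812.83 m.
Depth below ground = 929.2 − 812.83 = 116.4 m.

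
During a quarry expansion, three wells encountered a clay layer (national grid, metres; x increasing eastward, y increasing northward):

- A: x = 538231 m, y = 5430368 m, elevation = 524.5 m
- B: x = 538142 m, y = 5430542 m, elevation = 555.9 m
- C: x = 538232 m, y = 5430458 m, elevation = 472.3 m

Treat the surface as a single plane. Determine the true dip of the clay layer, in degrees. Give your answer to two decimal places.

57.35°

Two edge vectors: A→B = (-89, 174, 31.4), A→C = (1, 90, -52.2).
Normal n = (A→B) × (A→C) = (-11908.8, -4614.4, -8184).
So ∂z/∂x = −n_x/n_z = −1.45513 and ∂z/∂y = −n_y/n_z = −0.56383.
Gradient magnitude |∇z| = √(a² + b²) = √(2.11741 + 0.31791) = 1.56055.
True dip = arctan(1.56055) = 57.35°, dipping toward ENE (azimuth ≈ 069°).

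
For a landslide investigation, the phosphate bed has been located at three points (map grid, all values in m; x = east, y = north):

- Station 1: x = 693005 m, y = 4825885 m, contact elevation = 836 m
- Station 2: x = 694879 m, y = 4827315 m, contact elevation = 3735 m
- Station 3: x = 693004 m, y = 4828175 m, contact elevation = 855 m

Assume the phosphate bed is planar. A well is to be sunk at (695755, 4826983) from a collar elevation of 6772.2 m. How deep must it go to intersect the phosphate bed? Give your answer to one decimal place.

1691.0 m

Two edge vectors: Station 1→Station 2 = (1874, 1430, 2899), Station 1→Station 3 = (-1, 2290, 19).
Normal n = (Station 1→Station 2) × (Station 1→Station 3) = (-6611540, -38505, 4292890).
So ∂z/∂x = −n_x/n_z = 1.540114002 and ∂z/∂y = −n_y/n_z = 0.008969482.
Intercept c from Station 1: 836 − 1067306.70 − 43285.69 = −1109756.39.
At (695755, 4826983): z_contact = 1071542.02 + 43295.54 − 1109756.39 = 5081.16 m.
Depth below ground = 6772.2 − 5081.16 = 1691.0 m.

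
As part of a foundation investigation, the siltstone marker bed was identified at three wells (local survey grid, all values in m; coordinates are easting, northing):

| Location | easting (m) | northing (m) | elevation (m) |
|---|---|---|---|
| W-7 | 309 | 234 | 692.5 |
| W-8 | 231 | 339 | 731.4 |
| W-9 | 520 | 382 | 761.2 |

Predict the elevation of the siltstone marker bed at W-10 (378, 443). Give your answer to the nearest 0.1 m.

779.6 m

Let the plane be z = a·easting + b·northing + c.
W-8−W-7: −78a + 105b = 38.9;  W-9−W-7: 211a + 148b = 68.7.
Solving gives a = 0.04321, b = 0.40258.
Then c = 692.5 − a·309 − b·234 = 584.94.
At (378, 443): z = 16.3 + 178.3 + 584.94 = 779.6 m.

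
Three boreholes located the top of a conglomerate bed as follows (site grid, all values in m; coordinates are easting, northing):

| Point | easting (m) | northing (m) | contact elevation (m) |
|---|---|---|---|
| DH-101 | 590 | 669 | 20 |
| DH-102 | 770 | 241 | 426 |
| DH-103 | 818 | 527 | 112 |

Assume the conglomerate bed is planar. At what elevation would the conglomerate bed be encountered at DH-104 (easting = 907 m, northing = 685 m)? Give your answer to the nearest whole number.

-77 m

Two edge vectors: DH-101→DH-102 = (180, -428, 406), DH-101→DH-103 = (228, -142, 92).
Normal n = (DH-101→DH-102) × (DH-101→DH-103) = (18276, 76008, 72024).
So ∂z/∂easting = −n_x/n_z = −0.25375 and ∂z/∂northing = −n_y/n_z = −1.05531.
Intercept c from DH-101: 20 + 149.71 + 706.01 = 875.72.
At (907, 685): z = −230.2 − 722.9 + 875.72 = -77.3 m.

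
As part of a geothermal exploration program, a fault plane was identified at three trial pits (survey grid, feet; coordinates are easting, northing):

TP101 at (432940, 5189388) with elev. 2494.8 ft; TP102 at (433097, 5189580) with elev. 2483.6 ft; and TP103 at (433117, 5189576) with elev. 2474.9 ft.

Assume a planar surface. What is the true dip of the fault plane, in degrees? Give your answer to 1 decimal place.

Two edge vectors: TP101→TP102 = (157, 192, -11.2), TP101→TP103 = (177, 188, -19.9).
Normal n = (TP101→TP102) × (TP101→TP103) = (-1715.2, 1141.9, -4468).
So ∂z/∂easting = −n_x/n_z = −0.38389 and ∂z/∂northing = −n_y/n_z = 0.25557.
Gradient magnitude |∇z| = √(a² + b²) = √(0.14737 + 0.06532) = 0.46118.
True dip = arctan(0.46118) = 24.8°, dipping toward ESE (azimuth ≈ 124°).

24.8°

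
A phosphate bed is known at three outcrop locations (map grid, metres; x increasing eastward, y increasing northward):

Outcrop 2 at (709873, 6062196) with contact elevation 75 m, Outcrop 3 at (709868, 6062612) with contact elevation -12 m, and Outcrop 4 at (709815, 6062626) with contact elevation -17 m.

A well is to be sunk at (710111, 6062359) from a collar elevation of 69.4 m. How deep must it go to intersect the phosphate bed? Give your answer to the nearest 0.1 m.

Let the plane be z = a·x + b·y + c.
Outcrop 3−Outcrop 2: −5a + 416b = −87;  Outcrop 4−Outcrop 2: −58a + 430b = −92.
Solving gives a = 0.039221039, b = −0.208663209.
Then c = 75 − a·709873 − b·6062196 = 1237190.31.
At (710111, 6062359): z_contact = 27851.29 − 1264991.28 + 1237190.31 = 50.32 m.
Depth below ground = 69.4 − 50.32 = 19.1 m.

19.1 m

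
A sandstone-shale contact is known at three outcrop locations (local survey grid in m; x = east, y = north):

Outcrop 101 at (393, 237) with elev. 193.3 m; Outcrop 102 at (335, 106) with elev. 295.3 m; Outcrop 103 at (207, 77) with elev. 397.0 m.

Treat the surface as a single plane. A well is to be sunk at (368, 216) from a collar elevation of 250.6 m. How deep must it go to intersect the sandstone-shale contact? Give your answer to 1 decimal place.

30.2 m

Let the plane be z = a·x + b·y + c.
Outcrop 102−Outcrop 101: −58a − 131b = 102;  Outcrop 103−Outcrop 101: −186a − 160b = 203.7.
Solving gives a = −0.68704, b = −0.47444.
Then c = 193.3 − a·393 − b·237 = 575.75.
At (368, 216): z_contact = −252.83 − 102.48 + 575.75 = 220.44 m.
Depth below ground = 250.6 − 220.44 = 30.2 m.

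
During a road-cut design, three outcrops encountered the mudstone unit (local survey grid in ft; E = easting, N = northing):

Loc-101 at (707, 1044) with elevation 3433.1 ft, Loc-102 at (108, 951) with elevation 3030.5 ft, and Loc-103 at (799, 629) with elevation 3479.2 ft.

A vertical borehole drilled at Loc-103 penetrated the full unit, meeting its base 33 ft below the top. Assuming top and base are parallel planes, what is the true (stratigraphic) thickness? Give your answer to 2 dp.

Two edge vectors: Loc-101→Loc-102 = (-599, -93, -402.6), Loc-101→Loc-103 = (92, -415, 46.1).
Normal n = (Loc-101→Loc-102) × (Loc-101→Loc-103) = (-171366.3, -9425.3, 257141).
So ∂z/∂E = −n_x/n_z = 0.66643 and ∂z/∂N = −n_y/n_z = 0.03665.
|∇z| = √(a²+b²) = 0.66744, so dip δ = arctan(0.66744) = 33.72°.
True thickness = vertical thickness × cos δ = 33 × cos 33.72° = 27.45 ft.

27.45 ft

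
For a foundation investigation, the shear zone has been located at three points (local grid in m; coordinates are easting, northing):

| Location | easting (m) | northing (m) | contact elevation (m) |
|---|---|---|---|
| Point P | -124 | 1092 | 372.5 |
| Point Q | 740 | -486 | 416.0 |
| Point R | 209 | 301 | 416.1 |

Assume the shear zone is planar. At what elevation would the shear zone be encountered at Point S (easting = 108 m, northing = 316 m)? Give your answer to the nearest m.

436 m

Two edge vectors: Point P→Point Q = (864, -1578, 43.5), Point P→Point R = (333, -791, 43.6).
Normal n = (Point P→Point Q) × (Point P→Point R) = (-34392.3, -23184.9, -157950).
So ∂z/∂easting = −n_x/n_z = −0.21774 and ∂z/∂northing = −n_y/n_z = −0.14679.
Intercept c from Point P: 372.5 − 27.00 + 160.29 = 505.79.
At (108, 316): z = −23.5 − 46.4 + 505.79 = 435.9 m.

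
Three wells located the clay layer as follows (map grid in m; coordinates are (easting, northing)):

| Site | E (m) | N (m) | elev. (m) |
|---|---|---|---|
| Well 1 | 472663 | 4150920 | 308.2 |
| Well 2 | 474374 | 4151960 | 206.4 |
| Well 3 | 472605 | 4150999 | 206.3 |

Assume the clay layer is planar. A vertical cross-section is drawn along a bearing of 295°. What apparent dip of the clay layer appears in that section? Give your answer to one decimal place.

Let the plane be z = a·E + b·N + c.
Well 2−Well 1: 1711a + 1040b = −101.8;  Well 3−Well 1: −58a + 79b = −101.9.
Solving gives a = 0.50097, b = −0.92207.
Unit vector along 295° is (sin 295°, cos 295°) = (-0.9063, 0.4226).
Slope in that direction = a·(-0.9063) + b·(0.4226) = −0.84372.
Apparent dip = arctan|0.84372| = 40.2° (true dip is 46.4°, so apparent ≤ true as expected).

40.2°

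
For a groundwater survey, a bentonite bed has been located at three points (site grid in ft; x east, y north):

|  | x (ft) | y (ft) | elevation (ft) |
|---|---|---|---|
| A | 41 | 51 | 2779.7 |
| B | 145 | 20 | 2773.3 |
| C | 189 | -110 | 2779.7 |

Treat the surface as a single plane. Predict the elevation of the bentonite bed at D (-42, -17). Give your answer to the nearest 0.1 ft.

2792.0 ft

Let the plane be z = a·x + b·y + c.
B−A: 104a − 31b = −6.4;  C−A: 148a − 161b = 0.
Solving gives a = −0.08476, b = −0.07792.
Then c = 2779.7 − a·41 − b·51 = 2787.15.
At (-42, -17): z = 3.6 + 1.3 + 2787.15 = 2792.0 ft.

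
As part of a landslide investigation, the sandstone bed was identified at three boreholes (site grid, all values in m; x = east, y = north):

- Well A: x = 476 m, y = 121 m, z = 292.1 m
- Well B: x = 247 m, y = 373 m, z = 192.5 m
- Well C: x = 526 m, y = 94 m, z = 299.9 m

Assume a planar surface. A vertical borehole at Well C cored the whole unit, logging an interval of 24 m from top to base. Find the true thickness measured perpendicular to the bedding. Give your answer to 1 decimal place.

Two edge vectors: Well A→Well B = (-229, 252, -99.6), Well A→Well C = (50, -27, 7.8).
Normal n = (Well A→Well B) × (Well A→Well C) = (-723.6, -3193.8, -6417).
So ∂z/∂x = −n_x/n_z = −0.11276 and ∂z/∂y = −n_y/n_z = −0.49771.
|∇z| = √(a²+b²) = 0.51032, so dip δ = arctan(0.51032) = 27.04°.
True thickness = vertical thickness × cos δ = 24 × cos 27.04° = 21.4 m.

21.4 m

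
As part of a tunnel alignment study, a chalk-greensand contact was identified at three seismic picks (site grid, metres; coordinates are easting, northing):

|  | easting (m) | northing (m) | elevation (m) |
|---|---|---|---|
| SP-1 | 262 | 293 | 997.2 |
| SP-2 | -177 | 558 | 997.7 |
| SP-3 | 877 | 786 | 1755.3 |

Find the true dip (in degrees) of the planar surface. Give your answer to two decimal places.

Let the plane be z = a·easting + b·northing + c.
SP-2−SP-1: −439a + 265b = 0.5;  SP-3−SP-1: 615a + 493b = 758.1.
Solving gives a = 0.52886, b = 0.87800.
Gradient magnitude |∇z| = √(a² + b²) = √(0.27969 + 0.77088) = 1.02497.
True dip = arctan(1.02497) = 45.71°, dipping toward SSW (azimuth ≈ 211°).

45.71°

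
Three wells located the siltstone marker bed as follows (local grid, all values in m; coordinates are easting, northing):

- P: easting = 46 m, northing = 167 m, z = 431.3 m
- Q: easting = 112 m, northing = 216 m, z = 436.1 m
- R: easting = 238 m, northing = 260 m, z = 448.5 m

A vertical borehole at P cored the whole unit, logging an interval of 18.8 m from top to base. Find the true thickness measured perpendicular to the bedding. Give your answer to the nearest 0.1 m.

Let the plane be z = a·easting + b·northing + c.
Q−P: 66a + 49b = 4.8;  R−P: 192a + 93b = 17.2.
Solving gives a = 0.12122, b = −0.06532.
|∇z| = √(a²+b²) = 0.13770, so dip δ = arctan(0.13770) = 7.84°.
True thickness = vertical thickness × cos δ = 18.8 × cos 7.84° = 18.6 m.

18.6 m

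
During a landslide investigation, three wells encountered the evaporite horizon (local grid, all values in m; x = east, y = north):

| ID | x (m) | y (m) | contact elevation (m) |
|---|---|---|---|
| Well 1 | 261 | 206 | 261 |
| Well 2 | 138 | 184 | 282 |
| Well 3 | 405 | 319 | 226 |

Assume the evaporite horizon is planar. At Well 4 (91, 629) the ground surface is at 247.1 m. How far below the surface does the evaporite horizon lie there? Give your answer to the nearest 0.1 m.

11.2 m

Two edge vectors: Well 1→Well 2 = (-123, -22, 21), Well 1→Well 3 = (144, 113, -35).
Normal n = (Well 1→Well 2) × (Well 1→Well 3) = (-1603, -1281, -10731).
So ∂z/∂x = −n_x/n_z = −0.14938 and ∂z/∂y = −n_y/n_z = −0.11937.
Intercept c from Well 1: 261 + 38.99 + 24.59 = 324.58.
At (91, 629): z_contact = −13.59 − 75.09 + 324.58 = 235.90 m.
Depth below ground = 247.1 − 235.90 = 11.2 m.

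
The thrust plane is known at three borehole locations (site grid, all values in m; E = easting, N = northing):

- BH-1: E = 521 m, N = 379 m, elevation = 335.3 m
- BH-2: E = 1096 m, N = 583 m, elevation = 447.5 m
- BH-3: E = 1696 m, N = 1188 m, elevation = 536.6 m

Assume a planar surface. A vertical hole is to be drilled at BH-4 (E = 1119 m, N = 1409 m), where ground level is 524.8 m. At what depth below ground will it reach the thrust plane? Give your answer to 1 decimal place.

131.2 m

Two edge vectors: BH-1→BH-2 = (575, 204, 112.2), BH-1→BH-3 = (1175, 809, 201.3).
Normal n = (BH-1→BH-2) × (BH-1→BH-3) = (-49704.6, 16087.5, 225475).
So ∂z/∂E = −n_x/n_z = 0.220444 and ∂z/∂N = −n_y/n_z = −0.071349.
Intercept c from BH-1: 335.3 − 114.85 + 27.04 = 247.49.
At (1119, 1409): z_contact = 246.68 − 100.53 + 247.49 = 393.64 m.
Depth below ground = 524.8 − 393.64 = 131.2 m.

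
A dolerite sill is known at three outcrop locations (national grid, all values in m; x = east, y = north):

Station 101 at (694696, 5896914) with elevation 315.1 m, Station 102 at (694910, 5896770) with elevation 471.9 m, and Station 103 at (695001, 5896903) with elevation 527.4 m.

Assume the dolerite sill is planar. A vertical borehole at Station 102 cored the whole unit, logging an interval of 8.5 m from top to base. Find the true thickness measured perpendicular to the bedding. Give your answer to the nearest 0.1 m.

Two edge vectors: Station 101→Station 102 = (214, -144, 156.8), Station 101→Station 103 = (305, -11, 212.3).
Normal n = (Station 101→Station 102) × (Station 101→Station 103) = (-28846.4, 2391.8, 41566).
So ∂z/∂x = −n_x/n_z = 0.69399 and ∂z/∂y = −n_y/n_z = −0.05754.
|∇z| = √(a²+b²) = 0.69637, so dip δ = arctan(0.69637) = 34.85°.
True thickness = vertical thickness × cos δ = 8.5 × cos 34.85° = 7.0 m.

7.0 m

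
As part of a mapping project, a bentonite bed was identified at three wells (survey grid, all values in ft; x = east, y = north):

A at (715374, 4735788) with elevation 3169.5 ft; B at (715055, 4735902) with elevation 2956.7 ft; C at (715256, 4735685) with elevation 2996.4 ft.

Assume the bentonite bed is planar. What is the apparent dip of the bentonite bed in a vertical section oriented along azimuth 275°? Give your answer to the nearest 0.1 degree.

40.0°

Two edge vectors: A→B = (-319, 114, -212.8), A→C = (-118, -103, -173.1).
Normal n = (A→B) × (A→C) = (-41651.8, -30108.5, 46309).
So ∂z/∂x = −n_x/n_z = 0.89943 and ∂z/∂y = −n_y/n_z = 0.65017.
Unit vector along 275° is (sin 275°, cos 275°) = (-0.9962, 0.0872).
Slope in that direction = a·(-0.9962) + b·(0.0872) = −0.83934.
Apparent dip = arctan|0.83934| = 40.0° (true dip is 48.0°, so apparent ≤ true as expected).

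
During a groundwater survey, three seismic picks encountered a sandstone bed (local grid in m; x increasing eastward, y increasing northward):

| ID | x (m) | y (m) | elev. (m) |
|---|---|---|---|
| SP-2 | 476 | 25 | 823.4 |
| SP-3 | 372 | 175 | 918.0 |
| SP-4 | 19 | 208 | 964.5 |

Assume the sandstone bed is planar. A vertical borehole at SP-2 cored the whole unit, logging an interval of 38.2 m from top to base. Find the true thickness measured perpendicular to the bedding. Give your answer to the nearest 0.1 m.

Two edge vectors: SP-2→SP-3 = (-104, 150, 94.6), SP-2→SP-4 = (-457, 183, 141.1).
Normal n = (SP-2→SP-3) × (SP-2→SP-4) = (3853.2, -28557.8, 49518).
So ∂z/∂x = −n_x/n_z = −0.07781 and ∂z/∂y = −n_y/n_z = 0.57672.
|∇z| = √(a²+b²) = 0.58194, so dip δ = arctan(0.58194) = 30.20°.
True thickness = vertical thickness × cos δ = 38.2 × cos 30.20° = 33.0 m.

33.0 m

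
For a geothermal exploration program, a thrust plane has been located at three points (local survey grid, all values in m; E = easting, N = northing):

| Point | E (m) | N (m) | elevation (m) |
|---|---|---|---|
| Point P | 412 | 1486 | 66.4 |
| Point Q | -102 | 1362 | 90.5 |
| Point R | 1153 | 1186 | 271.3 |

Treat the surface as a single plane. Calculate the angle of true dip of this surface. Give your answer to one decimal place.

26.8°

Let the plane be z = a·E + b·N + c.
Point Q−Point P: −514a − 124b = 24.1;  Point R−Point P: 741a − 300b = 204.9.
Solving gives a = 0.07387, b = −0.50055.
Gradient magnitude |∇z| = √(a² + b²) = √(0.00546 + 0.25055) = 0.50597.
True dip = arctan(0.50597) = 26.8°, dipping toward N (azimuth ≈ 352°).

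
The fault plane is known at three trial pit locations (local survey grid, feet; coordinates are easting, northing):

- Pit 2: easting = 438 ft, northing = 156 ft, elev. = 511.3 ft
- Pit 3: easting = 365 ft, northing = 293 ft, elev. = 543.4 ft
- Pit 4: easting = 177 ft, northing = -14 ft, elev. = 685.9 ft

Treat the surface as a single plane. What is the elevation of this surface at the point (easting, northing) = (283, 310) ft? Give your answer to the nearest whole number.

Let the plane be z = a·easting + b·northing + c.
Pit 3−Pit 2: −73a + 137b = 32.1;  Pit 4−Pit 2: −261a − 170b = 174.6.
Solving gives a = −0.60990, b = −0.09068.
Then c = 511.3 − a·438 − b·156 = 792.58.
At (283, 310): z = −172.6 − 28.1 + 792.58 = 591.9 ft.

592 ft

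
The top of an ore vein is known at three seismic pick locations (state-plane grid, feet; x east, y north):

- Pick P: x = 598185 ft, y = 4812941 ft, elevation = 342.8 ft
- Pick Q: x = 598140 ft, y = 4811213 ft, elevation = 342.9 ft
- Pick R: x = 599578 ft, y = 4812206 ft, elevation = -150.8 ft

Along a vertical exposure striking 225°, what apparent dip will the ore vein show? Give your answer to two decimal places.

13.54°

Two edge vectors: Pick P→Pick Q = (-45, -1728, 0.1), Pick P→Pick R = (1393, -735, -493.6).
Normal n = (Pick P→Pick Q) × (Pick P→Pick R) = (853014.3, -22072.7, 2440179).
So ∂z/∂x = −n_x/n_z = −0.34957 and ∂z/∂y = −n_y/n_z = 0.00905.
Unit vector along 225° is (sin 225°, cos 225°) = (-0.7071, -0.7071).
Slope in that direction = a·(-0.7071) + b·(-0.7071) = 0.24079.
Apparent dip = arctan|0.24079| = 13.54° (true dip is 19.3°, so apparent ≤ true as expected).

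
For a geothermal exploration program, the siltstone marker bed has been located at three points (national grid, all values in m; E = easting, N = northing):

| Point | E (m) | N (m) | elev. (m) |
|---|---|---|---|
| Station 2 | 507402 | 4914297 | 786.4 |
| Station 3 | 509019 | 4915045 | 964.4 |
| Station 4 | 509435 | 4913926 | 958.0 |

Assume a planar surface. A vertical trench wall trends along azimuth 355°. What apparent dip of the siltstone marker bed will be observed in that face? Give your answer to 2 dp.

1.81°

Let the plane be z = a·E + b·N + c.
Station 3−Station 2: 1617a + 748b = 178;  Station 4−Station 2: 2033a − 371b = 171.6.
Solving gives a = 0.09167, b = 0.03980.
Unit vector along 355° is (sin 355°, cos 355°) = (-0.0872, 0.9962).
Slope in that direction = a·(-0.0872) + b·(0.9962) = 0.03166.
Apparent dip = arctan|0.03166| = 1.81° (true dip is 5.7°, so apparent ≤ true as expected).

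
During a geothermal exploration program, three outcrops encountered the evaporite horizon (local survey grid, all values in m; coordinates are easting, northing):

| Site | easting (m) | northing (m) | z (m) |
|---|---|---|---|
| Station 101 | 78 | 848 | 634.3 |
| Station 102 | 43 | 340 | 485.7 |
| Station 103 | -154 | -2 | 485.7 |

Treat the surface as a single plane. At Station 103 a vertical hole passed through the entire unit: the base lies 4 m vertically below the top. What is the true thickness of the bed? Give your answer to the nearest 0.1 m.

3.3 m

Let the plane be z = a·easting + b·northing + c.
Station 102−Station 101: −35a − 508b = −148.6;  Station 103−Station 101: −232a − 850b = −148.6.
Solving gives a = −0.57682, b = 0.33226.
|∇z| = √(a²+b²) = 0.66567, so dip δ = arctan(0.66567) = 33.65°.
True thickness = vertical thickness × cos δ = 4 × cos 33.65° = 3.3 m.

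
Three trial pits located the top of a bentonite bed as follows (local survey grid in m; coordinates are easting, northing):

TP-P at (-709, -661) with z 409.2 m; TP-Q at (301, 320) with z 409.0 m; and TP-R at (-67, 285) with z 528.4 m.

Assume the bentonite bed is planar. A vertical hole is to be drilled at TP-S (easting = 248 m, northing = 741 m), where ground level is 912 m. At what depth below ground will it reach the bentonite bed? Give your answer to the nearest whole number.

Let the plane be z = a·easting + b·northing + c.
TP-Q−TP-P: 1010a + 981b = −0.2;  TP-R−TP-P: 642a + 946b = 119.2.
Solving gives a = −0.35965, b = 0.37008.
Then c = 409.2 − a·-709 − b·-661 = 398.83.
At (248, 741): z_contact = −89.2 + 274.2 + 398.83 = 583.9 m.
Depth below ground = 912 − 583.9 = 328 m.

328 m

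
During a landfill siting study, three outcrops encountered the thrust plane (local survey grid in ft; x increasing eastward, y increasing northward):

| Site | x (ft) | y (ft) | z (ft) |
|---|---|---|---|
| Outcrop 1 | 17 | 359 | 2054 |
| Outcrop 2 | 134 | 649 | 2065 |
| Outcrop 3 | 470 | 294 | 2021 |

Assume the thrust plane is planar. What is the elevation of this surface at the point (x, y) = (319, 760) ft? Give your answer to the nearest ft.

2060 ft

Let the plane be z = a·x + b·y + c.
Outcrop 2−Outcrop 1: 117a + 290b = 11;  Outcrop 3−Outcrop 1: 453a − 65b = −33.
Solving gives a = −0.06372, b = 0.06364.
Then c = 2054 − a·17 − b·359 = 2032.24.
At (319, 760): z = −20.3 + 48.4 + 2032.24 = 2060.3 ft.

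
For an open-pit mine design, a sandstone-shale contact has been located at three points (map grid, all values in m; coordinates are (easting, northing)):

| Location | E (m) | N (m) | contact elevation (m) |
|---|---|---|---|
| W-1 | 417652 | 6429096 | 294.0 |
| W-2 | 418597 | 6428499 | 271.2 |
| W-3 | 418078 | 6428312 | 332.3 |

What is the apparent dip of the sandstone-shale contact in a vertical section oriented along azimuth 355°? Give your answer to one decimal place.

5.0°

Two edge vectors: W-1→W-2 = (945, -597, -22.8), W-1→W-3 = (426, -784, 38.3).
Normal n = (W-1→W-2) × (W-1→W-3) = (-40740.3, -45906.3, -486558).
So ∂z/∂E = −n_x/n_z = −0.08373 and ∂z/∂N = −n_y/n_z = −0.09435.
Unit vector along 355° is (sin 355°, cos 355°) = (-0.0872, 0.9962).
Slope in that direction = a·(-0.0872) + b·(0.9962) = −0.08669.
Apparent dip = arctan|0.08669| = 5.0° (true dip is 7.2°, so apparent ≤ true as expected).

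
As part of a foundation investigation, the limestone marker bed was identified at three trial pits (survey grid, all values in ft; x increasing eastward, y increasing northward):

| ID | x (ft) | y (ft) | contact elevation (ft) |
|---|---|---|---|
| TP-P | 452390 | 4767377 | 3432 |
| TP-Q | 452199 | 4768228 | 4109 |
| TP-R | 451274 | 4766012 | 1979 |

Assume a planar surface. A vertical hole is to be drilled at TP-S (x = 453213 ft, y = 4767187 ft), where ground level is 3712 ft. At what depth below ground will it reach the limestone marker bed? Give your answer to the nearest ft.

230 ft

Two edge vectors: TP-P→TP-Q = (-191, 851, 677), TP-P→TP-R = (-1116, -1365, -1453).
Normal n = (TP-P→TP-Q) × (TP-P→TP-R) = (-312398, -1033055, 1210431).
So ∂z/∂x = −n_x/n_z = 0.25808823 and ∂z/∂y = −n_y/n_z = 0.85346046.
Intercept c from TP-P: 3432 − 116756.54 − 4068767.78 = −4182092.31.
At (453213, 4767187): z_contact = 116968.9 + 4068605.6 − 4182092.31 = 3482.2 ft.
Depth below ground = 3712 − 3482.2 = 230 ft.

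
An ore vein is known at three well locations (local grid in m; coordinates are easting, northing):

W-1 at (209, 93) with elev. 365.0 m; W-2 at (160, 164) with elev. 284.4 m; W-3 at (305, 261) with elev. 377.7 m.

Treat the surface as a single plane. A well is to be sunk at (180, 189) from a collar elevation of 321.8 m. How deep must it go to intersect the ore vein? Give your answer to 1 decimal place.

30.0 m

Two edge vectors: W-1→W-2 = (-49, 71, -80.6), W-1→W-3 = (96, 168, 12.7).
Normal n = (W-1→W-2) × (W-1→W-3) = (14442.5, -7115.3, -15048).
So ∂z/∂easting = −n_x/n_z = 0.95976 and ∂z/∂northing = −n_y/n_z = −0.47284.
Intercept c from W-1: 365 − 200.59 + 43.97 = 208.38.
At (180, 189): z_contact = 172.76 − 89.37 + 208.38 = 291.77 m.
Depth below ground = 321.8 − 291.77 = 30.0 m.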